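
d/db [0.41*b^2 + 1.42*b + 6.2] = 0.82*b + 1.42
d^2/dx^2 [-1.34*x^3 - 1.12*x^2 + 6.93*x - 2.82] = -8.04*x - 2.24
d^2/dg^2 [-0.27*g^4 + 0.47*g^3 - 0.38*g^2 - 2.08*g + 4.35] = -3.24*g^2 + 2.82*g - 0.76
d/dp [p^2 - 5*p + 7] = 2*p - 5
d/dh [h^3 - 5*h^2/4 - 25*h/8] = 3*h^2 - 5*h/2 - 25/8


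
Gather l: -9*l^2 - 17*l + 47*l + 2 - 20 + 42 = -9*l^2 + 30*l + 24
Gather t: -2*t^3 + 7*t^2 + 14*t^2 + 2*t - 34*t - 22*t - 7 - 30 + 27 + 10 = -2*t^3 + 21*t^2 - 54*t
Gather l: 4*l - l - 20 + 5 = 3*l - 15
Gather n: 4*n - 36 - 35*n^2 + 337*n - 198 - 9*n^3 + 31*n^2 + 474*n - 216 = -9*n^3 - 4*n^2 + 815*n - 450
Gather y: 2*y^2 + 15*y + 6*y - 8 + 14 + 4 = 2*y^2 + 21*y + 10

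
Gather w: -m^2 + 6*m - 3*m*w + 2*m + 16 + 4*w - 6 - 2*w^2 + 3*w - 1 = -m^2 + 8*m - 2*w^2 + w*(7 - 3*m) + 9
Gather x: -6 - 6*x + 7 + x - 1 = -5*x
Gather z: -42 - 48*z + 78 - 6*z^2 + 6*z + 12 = -6*z^2 - 42*z + 48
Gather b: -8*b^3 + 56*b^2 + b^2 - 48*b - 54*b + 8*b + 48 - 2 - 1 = -8*b^3 + 57*b^2 - 94*b + 45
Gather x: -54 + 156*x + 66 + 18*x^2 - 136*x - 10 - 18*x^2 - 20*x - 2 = 0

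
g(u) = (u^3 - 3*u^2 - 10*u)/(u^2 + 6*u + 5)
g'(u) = (-2*u - 6)*(u^3 - 3*u^2 - 10*u)/(u^2 + 6*u + 5)^2 + (3*u^2 - 6*u - 10)/(u^2 + 6*u + 5)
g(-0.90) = 14.25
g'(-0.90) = -151.23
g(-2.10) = 0.47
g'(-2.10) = -4.70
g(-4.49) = 59.61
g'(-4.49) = -143.30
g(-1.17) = -9.20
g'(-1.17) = -53.46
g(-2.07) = 0.33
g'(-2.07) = -4.68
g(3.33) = -0.82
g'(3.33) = 0.38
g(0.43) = -0.61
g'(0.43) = -1.01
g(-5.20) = -202.06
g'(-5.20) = -936.59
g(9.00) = 2.83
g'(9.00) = 0.79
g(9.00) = 2.83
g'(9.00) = 0.79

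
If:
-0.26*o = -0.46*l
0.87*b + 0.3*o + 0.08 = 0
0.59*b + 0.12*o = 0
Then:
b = 0.13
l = -0.37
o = -0.65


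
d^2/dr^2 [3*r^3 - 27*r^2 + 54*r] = 18*r - 54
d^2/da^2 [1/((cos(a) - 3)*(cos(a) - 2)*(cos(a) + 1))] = (-90*(1 - cos(a)^2)^2 + 12*sin(a)^6 + 3*cos(a)^6 + 44*cos(a)^5 + 2*cos(a)^3 - 139*cos(a)^2 - 54*cos(a) + 128)/((cos(a) - 3)^3*(cos(a) - 2)^3*(cos(a) + 1)^3)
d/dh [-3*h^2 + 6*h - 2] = 6 - 6*h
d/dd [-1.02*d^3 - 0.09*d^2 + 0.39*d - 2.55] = -3.06*d^2 - 0.18*d + 0.39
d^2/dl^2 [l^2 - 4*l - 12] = 2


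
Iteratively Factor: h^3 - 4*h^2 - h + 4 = (h - 4)*(h^2 - 1) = (h - 4)*(h - 1)*(h + 1)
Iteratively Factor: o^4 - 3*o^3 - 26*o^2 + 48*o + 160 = (o + 2)*(o^3 - 5*o^2 - 16*o + 80) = (o + 2)*(o + 4)*(o^2 - 9*o + 20) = (o - 5)*(o + 2)*(o + 4)*(o - 4)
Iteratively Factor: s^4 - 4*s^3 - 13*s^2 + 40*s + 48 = (s - 4)*(s^3 - 13*s - 12) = (s - 4)^2*(s^2 + 4*s + 3) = (s - 4)^2*(s + 1)*(s + 3)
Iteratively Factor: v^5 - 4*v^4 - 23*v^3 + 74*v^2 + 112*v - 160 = (v + 2)*(v^4 - 6*v^3 - 11*v^2 + 96*v - 80) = (v - 1)*(v + 2)*(v^3 - 5*v^2 - 16*v + 80) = (v - 4)*(v - 1)*(v + 2)*(v^2 - v - 20) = (v - 5)*(v - 4)*(v - 1)*(v + 2)*(v + 4)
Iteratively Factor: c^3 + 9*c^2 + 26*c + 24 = (c + 4)*(c^2 + 5*c + 6) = (c + 3)*(c + 4)*(c + 2)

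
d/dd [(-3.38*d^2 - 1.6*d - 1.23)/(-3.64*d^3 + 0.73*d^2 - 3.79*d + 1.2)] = (-12.3032*d^4 - 11.648*d^3 + 0.546600000000002*d^2 - 6.3162*d - 6.5817)/(13.2496*d^6 - 5.3144*d^5 + 28.1241*d^4 - 14.2694*d^3 + 16.1161*d^2 - 9.096*d + 1.44)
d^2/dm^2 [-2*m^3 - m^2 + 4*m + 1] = -12*m - 2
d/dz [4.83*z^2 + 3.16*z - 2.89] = 9.66*z + 3.16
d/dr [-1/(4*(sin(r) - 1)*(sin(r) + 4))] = (2*sin(r) + 3)*cos(r)/(4*(sin(r) - 1)^2*(sin(r) + 4)^2)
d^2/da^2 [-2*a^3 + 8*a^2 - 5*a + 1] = 16 - 12*a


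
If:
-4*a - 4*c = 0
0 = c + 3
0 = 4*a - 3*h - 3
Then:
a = 3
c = -3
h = 3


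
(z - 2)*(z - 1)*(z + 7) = z^3 + 4*z^2 - 19*z + 14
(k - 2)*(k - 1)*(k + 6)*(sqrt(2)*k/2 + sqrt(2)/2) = sqrt(2)*k^4/2 + 2*sqrt(2)*k^3 - 13*sqrt(2)*k^2/2 - 2*sqrt(2)*k + 6*sqrt(2)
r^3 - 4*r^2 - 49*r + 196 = (r - 7)*(r - 4)*(r + 7)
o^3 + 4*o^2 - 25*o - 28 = (o - 4)*(o + 1)*(o + 7)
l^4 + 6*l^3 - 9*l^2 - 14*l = l*(l - 2)*(l + 1)*(l + 7)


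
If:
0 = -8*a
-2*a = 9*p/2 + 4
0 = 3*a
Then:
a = 0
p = -8/9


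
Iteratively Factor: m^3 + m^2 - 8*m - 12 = (m - 3)*(m^2 + 4*m + 4) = (m - 3)*(m + 2)*(m + 2)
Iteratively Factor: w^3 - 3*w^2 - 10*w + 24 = (w - 4)*(w^2 + w - 6) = (w - 4)*(w - 2)*(w + 3)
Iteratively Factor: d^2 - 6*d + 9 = (d - 3)*(d - 3)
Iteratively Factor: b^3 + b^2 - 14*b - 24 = (b - 4)*(b^2 + 5*b + 6) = (b - 4)*(b + 2)*(b + 3)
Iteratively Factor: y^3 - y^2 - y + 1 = (y - 1)*(y^2 - 1) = (y - 1)^2*(y + 1)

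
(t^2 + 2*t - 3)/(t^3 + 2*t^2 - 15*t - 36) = (t - 1)/(t^2 - t - 12)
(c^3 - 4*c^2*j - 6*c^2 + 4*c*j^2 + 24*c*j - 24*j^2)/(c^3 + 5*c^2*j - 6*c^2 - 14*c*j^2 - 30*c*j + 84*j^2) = (c - 2*j)/(c + 7*j)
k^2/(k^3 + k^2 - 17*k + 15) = k^2/(k^3 + k^2 - 17*k + 15)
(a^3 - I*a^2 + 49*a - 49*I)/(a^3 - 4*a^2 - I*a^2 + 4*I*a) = (a^2 + 49)/(a*(a - 4))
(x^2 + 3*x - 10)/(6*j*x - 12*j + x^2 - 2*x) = (x + 5)/(6*j + x)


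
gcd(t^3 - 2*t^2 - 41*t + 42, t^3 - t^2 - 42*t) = t^2 - t - 42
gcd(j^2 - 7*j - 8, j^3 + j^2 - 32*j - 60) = 1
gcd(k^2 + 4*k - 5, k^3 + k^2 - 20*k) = k + 5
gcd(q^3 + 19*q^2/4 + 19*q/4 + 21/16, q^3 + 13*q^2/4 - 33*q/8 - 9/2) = q + 3/4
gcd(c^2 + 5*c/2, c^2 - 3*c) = c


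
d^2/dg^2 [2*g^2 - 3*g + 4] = 4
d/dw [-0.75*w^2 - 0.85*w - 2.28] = -1.5*w - 0.85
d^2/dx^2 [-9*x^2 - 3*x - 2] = -18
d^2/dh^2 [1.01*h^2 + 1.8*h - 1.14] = 2.02000000000000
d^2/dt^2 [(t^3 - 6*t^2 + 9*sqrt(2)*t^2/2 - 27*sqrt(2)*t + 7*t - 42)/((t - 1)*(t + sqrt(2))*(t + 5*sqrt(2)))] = (-10*t^6 - 3*sqrt(2)*t^6 - 126*sqrt(2)*t^5 - 18*t^5 - 1686*t^4 - 72*sqrt(2)*t^4 - 5478*sqrt(2)*t^3 - 486*t^3 - 17076*t^2 - 774*sqrt(2)*t^2 - 12492*sqrt(2)*t - 1116*t - 6928 - 300*sqrt(2))/(t^9 - 3*t^8 + 18*sqrt(2)*t^8 - 54*sqrt(2)*t^7 + 249*t^7 - 739*t^6 + 846*sqrt(2)*t^6 - 2394*sqrt(2)*t^5 + 3198*t^5 - 7626*t^4 + 4176*sqrt(2)*t^4 - 6192*sqrt(2)*t^3 + 8380*t^3 - 5460*t^2 + 5400*sqrt(2)*t^2 - 1800*sqrt(2)*t + 3000*t - 1000)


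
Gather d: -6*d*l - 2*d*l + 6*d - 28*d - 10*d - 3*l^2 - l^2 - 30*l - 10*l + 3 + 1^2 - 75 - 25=d*(-8*l - 32) - 4*l^2 - 40*l - 96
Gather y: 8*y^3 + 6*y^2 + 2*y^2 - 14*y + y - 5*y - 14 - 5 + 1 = 8*y^3 + 8*y^2 - 18*y - 18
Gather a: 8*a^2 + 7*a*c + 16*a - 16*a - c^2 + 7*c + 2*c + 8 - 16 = 8*a^2 + 7*a*c - c^2 + 9*c - 8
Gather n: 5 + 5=10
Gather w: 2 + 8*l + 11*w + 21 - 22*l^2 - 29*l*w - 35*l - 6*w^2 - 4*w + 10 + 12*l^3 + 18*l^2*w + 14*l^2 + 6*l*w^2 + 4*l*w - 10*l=12*l^3 - 8*l^2 - 37*l + w^2*(6*l - 6) + w*(18*l^2 - 25*l + 7) + 33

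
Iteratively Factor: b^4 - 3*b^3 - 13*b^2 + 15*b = (b + 3)*(b^3 - 6*b^2 + 5*b) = b*(b + 3)*(b^2 - 6*b + 5) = b*(b - 1)*(b + 3)*(b - 5)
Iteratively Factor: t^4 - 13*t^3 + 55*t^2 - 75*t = (t - 5)*(t^3 - 8*t^2 + 15*t) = (t - 5)^2*(t^2 - 3*t) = (t - 5)^2*(t - 3)*(t)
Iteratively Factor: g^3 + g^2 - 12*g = (g - 3)*(g^2 + 4*g) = (g - 3)*(g + 4)*(g)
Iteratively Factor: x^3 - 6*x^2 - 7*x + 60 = (x + 3)*(x^2 - 9*x + 20) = (x - 4)*(x + 3)*(x - 5)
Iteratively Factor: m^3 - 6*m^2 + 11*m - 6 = (m - 3)*(m^2 - 3*m + 2) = (m - 3)*(m - 2)*(m - 1)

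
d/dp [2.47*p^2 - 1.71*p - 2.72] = 4.94*p - 1.71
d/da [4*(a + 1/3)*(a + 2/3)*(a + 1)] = 12*a^2 + 16*a + 44/9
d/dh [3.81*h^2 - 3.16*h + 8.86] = 7.62*h - 3.16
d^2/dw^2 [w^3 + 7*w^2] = 6*w + 14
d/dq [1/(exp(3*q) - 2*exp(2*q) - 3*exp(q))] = (-3*exp(2*q) + 4*exp(q) + 3)*exp(-q)/(-exp(2*q) + 2*exp(q) + 3)^2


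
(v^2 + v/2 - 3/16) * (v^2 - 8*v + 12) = v^4 - 15*v^3/2 + 125*v^2/16 + 15*v/2 - 9/4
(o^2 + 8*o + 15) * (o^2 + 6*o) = o^4 + 14*o^3 + 63*o^2 + 90*o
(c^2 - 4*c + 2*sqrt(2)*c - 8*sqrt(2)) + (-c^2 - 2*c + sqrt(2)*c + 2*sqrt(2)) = -6*c + 3*sqrt(2)*c - 6*sqrt(2)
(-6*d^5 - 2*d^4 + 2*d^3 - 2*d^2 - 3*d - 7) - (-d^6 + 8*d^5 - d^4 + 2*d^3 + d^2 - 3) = d^6 - 14*d^5 - d^4 - 3*d^2 - 3*d - 4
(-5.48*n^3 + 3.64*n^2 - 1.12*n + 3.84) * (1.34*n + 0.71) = -7.3432*n^4 + 0.9868*n^3 + 1.0836*n^2 + 4.3504*n + 2.7264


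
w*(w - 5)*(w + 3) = w^3 - 2*w^2 - 15*w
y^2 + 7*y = y*(y + 7)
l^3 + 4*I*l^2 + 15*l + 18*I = (l - 3*I)*(l + I)*(l + 6*I)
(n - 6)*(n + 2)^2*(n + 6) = n^4 + 4*n^3 - 32*n^2 - 144*n - 144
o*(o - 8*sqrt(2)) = o^2 - 8*sqrt(2)*o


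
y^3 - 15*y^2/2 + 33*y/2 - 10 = (y - 4)*(y - 5/2)*(y - 1)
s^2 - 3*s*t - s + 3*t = (s - 1)*(s - 3*t)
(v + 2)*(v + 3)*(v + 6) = v^3 + 11*v^2 + 36*v + 36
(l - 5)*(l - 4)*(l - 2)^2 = l^4 - 13*l^3 + 60*l^2 - 116*l + 80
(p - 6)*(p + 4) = p^2 - 2*p - 24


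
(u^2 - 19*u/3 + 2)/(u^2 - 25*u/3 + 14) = (3*u - 1)/(3*u - 7)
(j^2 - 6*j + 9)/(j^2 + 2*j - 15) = (j - 3)/(j + 5)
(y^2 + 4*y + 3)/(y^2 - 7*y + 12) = (y^2 + 4*y + 3)/(y^2 - 7*y + 12)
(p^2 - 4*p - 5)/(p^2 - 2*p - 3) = (p - 5)/(p - 3)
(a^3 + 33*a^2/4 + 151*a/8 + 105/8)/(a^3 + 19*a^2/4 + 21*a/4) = (2*a^2 + 13*a + 15)/(2*a*(a + 3))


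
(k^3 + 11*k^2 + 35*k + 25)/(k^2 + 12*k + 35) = (k^2 + 6*k + 5)/(k + 7)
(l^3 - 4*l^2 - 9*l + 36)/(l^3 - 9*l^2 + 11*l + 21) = (l^2 - l - 12)/(l^2 - 6*l - 7)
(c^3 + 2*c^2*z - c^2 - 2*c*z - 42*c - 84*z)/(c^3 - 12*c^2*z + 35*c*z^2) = (c^3 + 2*c^2*z - c^2 - 2*c*z - 42*c - 84*z)/(c*(c^2 - 12*c*z + 35*z^2))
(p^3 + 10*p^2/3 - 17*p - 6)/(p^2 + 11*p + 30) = (p^2 - 8*p/3 - 1)/(p + 5)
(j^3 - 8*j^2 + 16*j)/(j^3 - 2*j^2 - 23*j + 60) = j*(j - 4)/(j^2 + 2*j - 15)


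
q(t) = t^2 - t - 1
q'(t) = 2*t - 1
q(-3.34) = 13.50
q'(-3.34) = -7.68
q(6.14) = 30.56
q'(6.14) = 11.28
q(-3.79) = 17.15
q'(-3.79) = -8.58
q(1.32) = -0.58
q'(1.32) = 1.64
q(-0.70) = 0.19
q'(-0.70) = -2.40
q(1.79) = 0.41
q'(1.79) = 2.58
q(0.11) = -1.10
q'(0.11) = -0.78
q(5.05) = 19.45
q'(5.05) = 9.10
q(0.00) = -1.00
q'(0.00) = -1.00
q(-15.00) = 239.00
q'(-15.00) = -31.00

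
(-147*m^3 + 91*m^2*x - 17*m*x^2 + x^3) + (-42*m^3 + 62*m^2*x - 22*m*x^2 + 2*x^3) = -189*m^3 + 153*m^2*x - 39*m*x^2 + 3*x^3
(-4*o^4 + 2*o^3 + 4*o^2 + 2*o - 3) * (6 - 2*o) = 8*o^5 - 28*o^4 + 4*o^3 + 20*o^2 + 18*o - 18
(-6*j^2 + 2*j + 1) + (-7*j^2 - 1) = -13*j^2 + 2*j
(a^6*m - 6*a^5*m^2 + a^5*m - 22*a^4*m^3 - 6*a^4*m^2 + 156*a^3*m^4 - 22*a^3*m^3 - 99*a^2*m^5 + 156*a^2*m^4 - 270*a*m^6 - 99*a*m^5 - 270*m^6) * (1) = a^6*m - 6*a^5*m^2 + a^5*m - 22*a^4*m^3 - 6*a^4*m^2 + 156*a^3*m^4 - 22*a^3*m^3 - 99*a^2*m^5 + 156*a^2*m^4 - 270*a*m^6 - 99*a*m^5 - 270*m^6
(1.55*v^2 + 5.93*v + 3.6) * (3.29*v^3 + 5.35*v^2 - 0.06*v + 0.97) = 5.0995*v^5 + 27.8022*v^4 + 43.4765*v^3 + 20.4077*v^2 + 5.5361*v + 3.492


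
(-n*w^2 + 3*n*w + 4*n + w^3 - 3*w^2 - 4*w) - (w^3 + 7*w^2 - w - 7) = -n*w^2 + 3*n*w + 4*n - 10*w^2 - 3*w + 7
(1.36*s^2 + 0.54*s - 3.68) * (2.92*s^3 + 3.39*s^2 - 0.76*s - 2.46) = 3.9712*s^5 + 6.1872*s^4 - 9.9486*s^3 - 16.2312*s^2 + 1.4684*s + 9.0528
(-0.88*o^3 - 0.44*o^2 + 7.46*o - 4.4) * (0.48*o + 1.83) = -0.4224*o^4 - 1.8216*o^3 + 2.7756*o^2 + 11.5398*o - 8.052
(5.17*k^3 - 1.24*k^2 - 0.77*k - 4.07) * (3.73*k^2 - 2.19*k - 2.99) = 19.2841*k^5 - 15.9475*k^4 - 15.6148*k^3 - 9.7872*k^2 + 11.2156*k + 12.1693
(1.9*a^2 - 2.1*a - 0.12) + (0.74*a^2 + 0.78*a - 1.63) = 2.64*a^2 - 1.32*a - 1.75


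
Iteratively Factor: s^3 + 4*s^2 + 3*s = (s)*(s^2 + 4*s + 3) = s*(s + 1)*(s + 3)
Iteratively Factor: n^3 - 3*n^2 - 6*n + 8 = (n + 2)*(n^2 - 5*n + 4) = (n - 4)*(n + 2)*(n - 1)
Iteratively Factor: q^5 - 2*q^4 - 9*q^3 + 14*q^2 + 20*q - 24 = (q + 2)*(q^4 - 4*q^3 - q^2 + 16*q - 12) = (q - 3)*(q + 2)*(q^3 - q^2 - 4*q + 4) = (q - 3)*(q - 1)*(q + 2)*(q^2 - 4) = (q - 3)*(q - 1)*(q + 2)^2*(q - 2)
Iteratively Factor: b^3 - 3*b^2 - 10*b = (b)*(b^2 - 3*b - 10) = b*(b + 2)*(b - 5)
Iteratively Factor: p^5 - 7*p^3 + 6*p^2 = (p)*(p^4 - 7*p^2 + 6*p) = p*(p - 2)*(p^3 + 2*p^2 - 3*p) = p*(p - 2)*(p - 1)*(p^2 + 3*p) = p*(p - 2)*(p - 1)*(p + 3)*(p)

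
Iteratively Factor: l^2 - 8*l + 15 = (l - 3)*(l - 5)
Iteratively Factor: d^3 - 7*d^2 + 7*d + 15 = (d - 3)*(d^2 - 4*d - 5) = (d - 3)*(d + 1)*(d - 5)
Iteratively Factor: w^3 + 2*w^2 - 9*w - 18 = (w - 3)*(w^2 + 5*w + 6) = (w - 3)*(w + 3)*(w + 2)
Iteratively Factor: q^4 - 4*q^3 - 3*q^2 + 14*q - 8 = (q + 2)*(q^3 - 6*q^2 + 9*q - 4) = (q - 1)*(q + 2)*(q^2 - 5*q + 4) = (q - 4)*(q - 1)*(q + 2)*(q - 1)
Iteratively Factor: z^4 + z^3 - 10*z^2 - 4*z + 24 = (z + 2)*(z^3 - z^2 - 8*z + 12) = (z - 2)*(z + 2)*(z^2 + z - 6) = (z - 2)^2*(z + 2)*(z + 3)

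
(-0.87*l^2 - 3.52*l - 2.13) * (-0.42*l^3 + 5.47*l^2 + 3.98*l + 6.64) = 0.3654*l^5 - 3.2805*l^4 - 21.8224*l^3 - 31.4375*l^2 - 31.8502*l - 14.1432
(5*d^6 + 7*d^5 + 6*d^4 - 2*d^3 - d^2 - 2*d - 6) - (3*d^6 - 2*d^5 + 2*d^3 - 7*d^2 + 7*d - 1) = 2*d^6 + 9*d^5 + 6*d^4 - 4*d^3 + 6*d^2 - 9*d - 5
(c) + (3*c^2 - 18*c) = 3*c^2 - 17*c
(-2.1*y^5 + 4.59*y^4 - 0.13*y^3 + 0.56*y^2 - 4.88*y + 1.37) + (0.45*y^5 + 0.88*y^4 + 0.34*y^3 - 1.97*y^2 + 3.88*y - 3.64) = -1.65*y^5 + 5.47*y^4 + 0.21*y^3 - 1.41*y^2 - 1.0*y - 2.27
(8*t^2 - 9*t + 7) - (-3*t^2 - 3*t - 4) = 11*t^2 - 6*t + 11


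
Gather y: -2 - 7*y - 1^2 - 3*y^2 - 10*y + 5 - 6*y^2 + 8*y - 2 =-9*y^2 - 9*y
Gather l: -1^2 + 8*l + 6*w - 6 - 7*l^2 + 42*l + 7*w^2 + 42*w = -7*l^2 + 50*l + 7*w^2 + 48*w - 7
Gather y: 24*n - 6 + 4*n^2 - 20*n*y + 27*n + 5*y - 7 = 4*n^2 + 51*n + y*(5 - 20*n) - 13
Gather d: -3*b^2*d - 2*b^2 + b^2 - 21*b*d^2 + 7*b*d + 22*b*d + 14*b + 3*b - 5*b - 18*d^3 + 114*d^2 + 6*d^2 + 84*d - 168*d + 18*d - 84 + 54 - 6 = -b^2 + 12*b - 18*d^3 + d^2*(120 - 21*b) + d*(-3*b^2 + 29*b - 66) - 36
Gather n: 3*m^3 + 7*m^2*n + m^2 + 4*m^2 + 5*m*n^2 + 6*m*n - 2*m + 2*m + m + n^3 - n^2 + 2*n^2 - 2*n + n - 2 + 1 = 3*m^3 + 5*m^2 + m + n^3 + n^2*(5*m + 1) + n*(7*m^2 + 6*m - 1) - 1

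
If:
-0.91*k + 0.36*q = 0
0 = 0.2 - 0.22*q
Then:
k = 0.36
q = 0.91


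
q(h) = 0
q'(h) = 0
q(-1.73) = 0.00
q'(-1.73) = 0.00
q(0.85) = 0.00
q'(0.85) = 0.00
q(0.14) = 0.00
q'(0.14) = 0.00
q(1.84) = 0.00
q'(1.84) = 0.00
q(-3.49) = 0.00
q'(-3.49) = 0.00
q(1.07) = 0.00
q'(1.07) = 0.00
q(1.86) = 0.00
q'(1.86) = 0.00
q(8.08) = 0.00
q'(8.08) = 0.00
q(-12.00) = 0.00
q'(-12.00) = 0.00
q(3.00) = 0.00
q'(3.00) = 0.00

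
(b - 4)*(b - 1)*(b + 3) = b^3 - 2*b^2 - 11*b + 12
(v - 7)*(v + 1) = v^2 - 6*v - 7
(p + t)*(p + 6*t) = p^2 + 7*p*t + 6*t^2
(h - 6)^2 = h^2 - 12*h + 36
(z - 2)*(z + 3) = z^2 + z - 6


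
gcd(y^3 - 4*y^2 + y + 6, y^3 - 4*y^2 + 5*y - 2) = y - 2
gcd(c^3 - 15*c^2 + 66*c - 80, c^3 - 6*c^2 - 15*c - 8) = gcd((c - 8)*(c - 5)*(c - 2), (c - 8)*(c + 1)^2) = c - 8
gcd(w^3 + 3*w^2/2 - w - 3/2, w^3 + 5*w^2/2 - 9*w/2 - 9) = w + 3/2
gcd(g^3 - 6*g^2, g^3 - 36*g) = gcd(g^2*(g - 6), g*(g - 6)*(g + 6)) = g^2 - 6*g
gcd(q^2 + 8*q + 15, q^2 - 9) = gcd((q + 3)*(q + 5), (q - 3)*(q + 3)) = q + 3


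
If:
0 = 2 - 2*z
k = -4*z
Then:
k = -4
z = 1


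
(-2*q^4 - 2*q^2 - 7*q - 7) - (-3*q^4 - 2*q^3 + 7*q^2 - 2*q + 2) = q^4 + 2*q^3 - 9*q^2 - 5*q - 9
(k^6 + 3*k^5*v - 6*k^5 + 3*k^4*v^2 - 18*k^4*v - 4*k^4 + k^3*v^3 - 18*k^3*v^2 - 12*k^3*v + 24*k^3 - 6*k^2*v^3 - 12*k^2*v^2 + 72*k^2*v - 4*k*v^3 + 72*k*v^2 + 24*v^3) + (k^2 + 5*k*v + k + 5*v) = k^6 + 3*k^5*v - 6*k^5 + 3*k^4*v^2 - 18*k^4*v - 4*k^4 + k^3*v^3 - 18*k^3*v^2 - 12*k^3*v + 24*k^3 - 6*k^2*v^3 - 12*k^2*v^2 + 72*k^2*v + k^2 - 4*k*v^3 + 72*k*v^2 + 5*k*v + k + 24*v^3 + 5*v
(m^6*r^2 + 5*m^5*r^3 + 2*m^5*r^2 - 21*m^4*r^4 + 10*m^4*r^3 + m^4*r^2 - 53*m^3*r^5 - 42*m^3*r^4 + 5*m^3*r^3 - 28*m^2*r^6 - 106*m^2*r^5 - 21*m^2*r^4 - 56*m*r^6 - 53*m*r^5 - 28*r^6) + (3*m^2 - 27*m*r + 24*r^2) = m^6*r^2 + 5*m^5*r^3 + 2*m^5*r^2 - 21*m^4*r^4 + 10*m^4*r^3 + m^4*r^2 - 53*m^3*r^5 - 42*m^3*r^4 + 5*m^3*r^3 - 28*m^2*r^6 - 106*m^2*r^5 - 21*m^2*r^4 + 3*m^2 - 56*m*r^6 - 53*m*r^5 - 27*m*r - 28*r^6 + 24*r^2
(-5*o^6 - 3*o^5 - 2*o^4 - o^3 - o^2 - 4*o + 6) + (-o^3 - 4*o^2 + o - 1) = -5*o^6 - 3*o^5 - 2*o^4 - 2*o^3 - 5*o^2 - 3*o + 5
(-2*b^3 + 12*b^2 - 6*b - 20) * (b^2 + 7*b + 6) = -2*b^5 - 2*b^4 + 66*b^3 + 10*b^2 - 176*b - 120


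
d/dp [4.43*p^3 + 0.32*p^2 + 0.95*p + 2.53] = 13.29*p^2 + 0.64*p + 0.95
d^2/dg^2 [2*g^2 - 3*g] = 4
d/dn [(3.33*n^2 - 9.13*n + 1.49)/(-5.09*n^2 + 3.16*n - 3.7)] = (-35.9489*n^2 - 9.4738*n + 29.0726)/(25.9081*n^4 - 32.1688*n^3 + 47.6516*n^2 - 23.384*n + 13.69)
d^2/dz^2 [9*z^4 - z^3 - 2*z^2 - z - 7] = 108*z^2 - 6*z - 4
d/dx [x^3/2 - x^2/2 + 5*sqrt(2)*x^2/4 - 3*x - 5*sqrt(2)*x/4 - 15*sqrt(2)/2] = 3*x^2/2 - x + 5*sqrt(2)*x/2 - 3 - 5*sqrt(2)/4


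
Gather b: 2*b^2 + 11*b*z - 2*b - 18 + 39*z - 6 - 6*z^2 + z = 2*b^2 + b*(11*z - 2) - 6*z^2 + 40*z - 24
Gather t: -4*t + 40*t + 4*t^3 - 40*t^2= 4*t^3 - 40*t^2 + 36*t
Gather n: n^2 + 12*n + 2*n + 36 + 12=n^2 + 14*n + 48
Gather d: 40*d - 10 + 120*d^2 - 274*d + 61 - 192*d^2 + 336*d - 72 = -72*d^2 + 102*d - 21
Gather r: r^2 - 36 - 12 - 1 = r^2 - 49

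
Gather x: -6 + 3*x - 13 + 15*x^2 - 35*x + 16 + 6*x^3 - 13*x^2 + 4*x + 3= 6*x^3 + 2*x^2 - 28*x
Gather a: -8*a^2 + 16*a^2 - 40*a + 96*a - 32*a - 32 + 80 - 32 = 8*a^2 + 24*a + 16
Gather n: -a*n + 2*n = n*(2 - a)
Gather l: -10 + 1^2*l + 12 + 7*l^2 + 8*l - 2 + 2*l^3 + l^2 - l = 2*l^3 + 8*l^2 + 8*l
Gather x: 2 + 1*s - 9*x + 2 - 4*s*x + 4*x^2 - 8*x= s + 4*x^2 + x*(-4*s - 17) + 4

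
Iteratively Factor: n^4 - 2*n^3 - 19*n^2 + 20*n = (n - 1)*(n^3 - n^2 - 20*n) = (n - 1)*(n + 4)*(n^2 - 5*n) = n*(n - 1)*(n + 4)*(n - 5)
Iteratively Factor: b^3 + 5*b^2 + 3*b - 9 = (b - 1)*(b^2 + 6*b + 9) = (b - 1)*(b + 3)*(b + 3)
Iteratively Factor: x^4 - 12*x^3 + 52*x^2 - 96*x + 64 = (x - 4)*(x^3 - 8*x^2 + 20*x - 16) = (x - 4)*(x - 2)*(x^2 - 6*x + 8) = (x - 4)^2*(x - 2)*(x - 2)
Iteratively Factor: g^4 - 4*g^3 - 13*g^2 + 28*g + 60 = (g + 2)*(g^3 - 6*g^2 - g + 30) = (g - 5)*(g + 2)*(g^2 - g - 6) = (g - 5)*(g - 3)*(g + 2)*(g + 2)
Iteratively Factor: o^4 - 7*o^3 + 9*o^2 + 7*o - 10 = (o - 5)*(o^3 - 2*o^2 - o + 2) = (o - 5)*(o - 1)*(o^2 - o - 2) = (o - 5)*(o - 1)*(o + 1)*(o - 2)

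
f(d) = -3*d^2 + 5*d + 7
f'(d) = 5 - 6*d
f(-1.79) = -11.56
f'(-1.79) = 15.74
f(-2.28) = -20.00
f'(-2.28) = 18.68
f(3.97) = -20.43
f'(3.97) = -18.82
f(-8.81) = -269.90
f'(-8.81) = 57.86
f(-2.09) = -16.55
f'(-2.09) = 17.54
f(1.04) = 8.96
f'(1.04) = -1.24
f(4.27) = -26.35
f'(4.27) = -20.62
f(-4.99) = -92.65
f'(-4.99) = 34.94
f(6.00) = -71.00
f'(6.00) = -31.00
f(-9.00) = -281.00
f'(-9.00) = 59.00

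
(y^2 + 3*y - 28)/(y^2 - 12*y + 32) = (y + 7)/(y - 8)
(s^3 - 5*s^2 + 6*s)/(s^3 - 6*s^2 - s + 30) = s*(s - 2)/(s^2 - 3*s - 10)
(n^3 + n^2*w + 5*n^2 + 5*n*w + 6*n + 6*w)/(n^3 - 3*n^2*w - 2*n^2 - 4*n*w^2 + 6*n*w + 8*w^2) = (-n^2 - 5*n - 6)/(-n^2 + 4*n*w + 2*n - 8*w)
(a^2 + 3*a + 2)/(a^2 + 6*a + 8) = (a + 1)/(a + 4)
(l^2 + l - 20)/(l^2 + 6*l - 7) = (l^2 + l - 20)/(l^2 + 6*l - 7)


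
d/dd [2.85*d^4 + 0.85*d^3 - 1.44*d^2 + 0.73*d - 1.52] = 11.4*d^3 + 2.55*d^2 - 2.88*d + 0.73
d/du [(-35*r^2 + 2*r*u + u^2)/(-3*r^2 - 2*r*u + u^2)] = 4*r*(-19*r^2 + 16*r*u - u^2)/(9*r^4 + 12*r^3*u - 2*r^2*u^2 - 4*r*u^3 + u^4)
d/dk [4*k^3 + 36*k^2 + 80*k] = 12*k^2 + 72*k + 80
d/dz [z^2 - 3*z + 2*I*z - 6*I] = 2*z - 3 + 2*I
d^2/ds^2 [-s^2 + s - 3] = -2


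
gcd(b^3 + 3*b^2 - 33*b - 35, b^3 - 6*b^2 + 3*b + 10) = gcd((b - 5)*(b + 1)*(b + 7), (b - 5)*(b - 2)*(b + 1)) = b^2 - 4*b - 5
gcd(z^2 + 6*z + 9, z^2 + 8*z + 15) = z + 3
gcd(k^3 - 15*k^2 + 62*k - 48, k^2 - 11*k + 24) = k - 8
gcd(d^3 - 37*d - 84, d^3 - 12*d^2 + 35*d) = d - 7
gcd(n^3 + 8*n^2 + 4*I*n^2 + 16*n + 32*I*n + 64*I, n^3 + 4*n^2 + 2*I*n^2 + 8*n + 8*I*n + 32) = n^2 + n*(4 + 4*I) + 16*I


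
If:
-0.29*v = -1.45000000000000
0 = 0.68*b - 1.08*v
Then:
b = 7.94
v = 5.00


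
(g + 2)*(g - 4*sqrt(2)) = g^2 - 4*sqrt(2)*g + 2*g - 8*sqrt(2)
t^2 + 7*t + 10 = (t + 2)*(t + 5)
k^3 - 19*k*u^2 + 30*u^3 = (k - 3*u)*(k - 2*u)*(k + 5*u)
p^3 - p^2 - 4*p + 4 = (p - 2)*(p - 1)*(p + 2)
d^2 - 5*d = d*(d - 5)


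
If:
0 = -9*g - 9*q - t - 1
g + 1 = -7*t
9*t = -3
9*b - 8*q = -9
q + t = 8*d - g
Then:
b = -547/243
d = -11/216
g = 4/3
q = -38/27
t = -1/3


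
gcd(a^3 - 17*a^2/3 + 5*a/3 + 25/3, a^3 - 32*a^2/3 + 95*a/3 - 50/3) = a - 5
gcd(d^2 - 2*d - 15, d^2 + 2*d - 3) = d + 3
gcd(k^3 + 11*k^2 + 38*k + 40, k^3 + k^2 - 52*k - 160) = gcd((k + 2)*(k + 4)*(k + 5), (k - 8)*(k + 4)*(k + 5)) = k^2 + 9*k + 20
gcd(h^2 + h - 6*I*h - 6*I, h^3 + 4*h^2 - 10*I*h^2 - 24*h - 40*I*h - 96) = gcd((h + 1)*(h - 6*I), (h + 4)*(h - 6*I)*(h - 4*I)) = h - 6*I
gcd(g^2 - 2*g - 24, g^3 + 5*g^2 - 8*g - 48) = g + 4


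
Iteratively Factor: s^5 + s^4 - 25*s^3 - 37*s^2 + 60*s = (s)*(s^4 + s^3 - 25*s^2 - 37*s + 60) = s*(s - 1)*(s^3 + 2*s^2 - 23*s - 60) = s*(s - 5)*(s - 1)*(s^2 + 7*s + 12) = s*(s - 5)*(s - 1)*(s + 3)*(s + 4)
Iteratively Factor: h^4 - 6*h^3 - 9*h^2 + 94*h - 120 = (h + 4)*(h^3 - 10*h^2 + 31*h - 30) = (h - 2)*(h + 4)*(h^2 - 8*h + 15) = (h - 3)*(h - 2)*(h + 4)*(h - 5)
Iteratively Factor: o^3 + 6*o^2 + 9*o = (o + 3)*(o^2 + 3*o) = o*(o + 3)*(o + 3)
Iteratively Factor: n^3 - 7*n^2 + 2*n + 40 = (n - 4)*(n^2 - 3*n - 10) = (n - 5)*(n - 4)*(n + 2)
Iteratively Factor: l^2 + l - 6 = (l - 2)*(l + 3)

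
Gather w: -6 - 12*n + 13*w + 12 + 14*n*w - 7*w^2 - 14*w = -12*n - 7*w^2 + w*(14*n - 1) + 6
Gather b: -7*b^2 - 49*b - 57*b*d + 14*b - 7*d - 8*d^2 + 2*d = -7*b^2 + b*(-57*d - 35) - 8*d^2 - 5*d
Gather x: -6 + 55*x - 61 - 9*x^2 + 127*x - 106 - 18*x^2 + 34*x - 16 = -27*x^2 + 216*x - 189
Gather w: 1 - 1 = 0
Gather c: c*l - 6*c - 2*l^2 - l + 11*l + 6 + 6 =c*(l - 6) - 2*l^2 + 10*l + 12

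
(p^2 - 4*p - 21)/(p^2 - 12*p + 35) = (p + 3)/(p - 5)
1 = 1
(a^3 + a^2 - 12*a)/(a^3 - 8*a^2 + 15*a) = (a + 4)/(a - 5)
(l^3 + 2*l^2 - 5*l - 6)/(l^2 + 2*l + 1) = (l^2 + l - 6)/(l + 1)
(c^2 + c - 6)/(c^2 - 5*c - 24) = (c - 2)/(c - 8)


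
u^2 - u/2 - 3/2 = (u - 3/2)*(u + 1)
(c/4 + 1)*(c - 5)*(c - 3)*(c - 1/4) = c^4/4 - 17*c^3/16 - 4*c^2 + 257*c/16 - 15/4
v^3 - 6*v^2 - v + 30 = (v - 5)*(v - 3)*(v + 2)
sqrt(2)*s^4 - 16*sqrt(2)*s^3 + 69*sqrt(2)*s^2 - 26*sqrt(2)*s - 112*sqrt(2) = (s - 8)*(s - 7)*(s - 2)*(sqrt(2)*s + sqrt(2))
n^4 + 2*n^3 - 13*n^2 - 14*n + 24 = (n - 3)*(n - 1)*(n + 2)*(n + 4)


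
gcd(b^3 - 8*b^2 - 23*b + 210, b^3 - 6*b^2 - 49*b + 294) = b^2 - 13*b + 42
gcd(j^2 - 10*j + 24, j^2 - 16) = j - 4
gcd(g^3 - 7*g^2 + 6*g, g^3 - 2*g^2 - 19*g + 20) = g - 1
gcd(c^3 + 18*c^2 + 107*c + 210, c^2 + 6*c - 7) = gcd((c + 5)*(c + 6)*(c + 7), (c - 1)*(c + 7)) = c + 7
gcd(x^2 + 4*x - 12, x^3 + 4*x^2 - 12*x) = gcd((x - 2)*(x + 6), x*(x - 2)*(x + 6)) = x^2 + 4*x - 12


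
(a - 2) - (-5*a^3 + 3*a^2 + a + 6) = 5*a^3 - 3*a^2 - 8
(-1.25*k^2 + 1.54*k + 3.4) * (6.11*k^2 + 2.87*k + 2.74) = -7.6375*k^4 + 5.8219*k^3 + 21.7688*k^2 + 13.9776*k + 9.316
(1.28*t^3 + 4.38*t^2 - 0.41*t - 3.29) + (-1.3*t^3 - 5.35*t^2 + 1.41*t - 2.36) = -0.02*t^3 - 0.97*t^2 + 1.0*t - 5.65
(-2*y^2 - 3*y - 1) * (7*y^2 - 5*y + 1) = -14*y^4 - 11*y^3 + 6*y^2 + 2*y - 1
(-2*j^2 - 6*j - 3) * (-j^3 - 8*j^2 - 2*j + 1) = 2*j^5 + 22*j^4 + 55*j^3 + 34*j^2 - 3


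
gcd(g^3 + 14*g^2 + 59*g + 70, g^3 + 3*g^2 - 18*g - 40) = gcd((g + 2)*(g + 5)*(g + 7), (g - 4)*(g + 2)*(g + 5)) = g^2 + 7*g + 10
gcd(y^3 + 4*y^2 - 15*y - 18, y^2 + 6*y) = y + 6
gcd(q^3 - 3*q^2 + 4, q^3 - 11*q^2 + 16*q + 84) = 1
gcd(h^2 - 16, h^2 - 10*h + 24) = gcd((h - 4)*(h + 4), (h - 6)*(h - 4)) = h - 4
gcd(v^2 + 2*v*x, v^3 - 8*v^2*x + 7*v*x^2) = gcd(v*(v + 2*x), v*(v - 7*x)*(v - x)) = v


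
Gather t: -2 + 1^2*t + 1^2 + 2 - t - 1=0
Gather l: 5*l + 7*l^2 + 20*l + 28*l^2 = 35*l^2 + 25*l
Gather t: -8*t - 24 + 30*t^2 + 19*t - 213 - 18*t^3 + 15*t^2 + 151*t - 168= -18*t^3 + 45*t^2 + 162*t - 405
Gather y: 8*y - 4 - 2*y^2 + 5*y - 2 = -2*y^2 + 13*y - 6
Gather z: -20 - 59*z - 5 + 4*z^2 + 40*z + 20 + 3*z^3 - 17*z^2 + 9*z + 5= 3*z^3 - 13*z^2 - 10*z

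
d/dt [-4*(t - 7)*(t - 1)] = 32 - 8*t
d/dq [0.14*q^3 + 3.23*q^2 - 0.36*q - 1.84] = 0.42*q^2 + 6.46*q - 0.36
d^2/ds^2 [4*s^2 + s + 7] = 8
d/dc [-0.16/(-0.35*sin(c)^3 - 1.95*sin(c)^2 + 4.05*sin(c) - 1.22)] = (-0.168*sin(c)^2 - 0.624*sin(c) + 0.648)*cos(c)/(0.35*sin(c)^3 + 1.95*sin(c)^2 - 4.05*sin(c) + 1.22)^2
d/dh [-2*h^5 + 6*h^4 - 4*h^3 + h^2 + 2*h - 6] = -10*h^4 + 24*h^3 - 12*h^2 + 2*h + 2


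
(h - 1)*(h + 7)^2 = h^3 + 13*h^2 + 35*h - 49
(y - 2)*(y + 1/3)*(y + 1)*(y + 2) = y^4 + 4*y^3/3 - 11*y^2/3 - 16*y/3 - 4/3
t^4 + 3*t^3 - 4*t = t*(t - 1)*(t + 2)^2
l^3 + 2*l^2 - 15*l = l*(l - 3)*(l + 5)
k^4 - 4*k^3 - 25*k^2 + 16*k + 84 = (k - 7)*(k - 2)*(k + 2)*(k + 3)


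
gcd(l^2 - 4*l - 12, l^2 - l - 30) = l - 6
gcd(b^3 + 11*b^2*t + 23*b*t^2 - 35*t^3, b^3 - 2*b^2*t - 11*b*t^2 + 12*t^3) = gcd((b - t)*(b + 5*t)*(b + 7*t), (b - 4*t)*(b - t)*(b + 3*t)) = -b + t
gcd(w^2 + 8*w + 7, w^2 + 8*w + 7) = w^2 + 8*w + 7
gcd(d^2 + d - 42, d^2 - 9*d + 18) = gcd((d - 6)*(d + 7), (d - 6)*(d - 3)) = d - 6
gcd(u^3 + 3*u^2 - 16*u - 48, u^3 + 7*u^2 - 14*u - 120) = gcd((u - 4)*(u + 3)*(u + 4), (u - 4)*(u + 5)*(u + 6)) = u - 4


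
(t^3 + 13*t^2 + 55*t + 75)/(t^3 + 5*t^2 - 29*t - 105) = (t^2 + 10*t + 25)/(t^2 + 2*t - 35)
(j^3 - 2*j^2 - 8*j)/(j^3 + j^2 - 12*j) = (j^2 - 2*j - 8)/(j^2 + j - 12)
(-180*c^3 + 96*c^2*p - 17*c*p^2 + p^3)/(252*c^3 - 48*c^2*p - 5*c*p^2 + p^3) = (-5*c + p)/(7*c + p)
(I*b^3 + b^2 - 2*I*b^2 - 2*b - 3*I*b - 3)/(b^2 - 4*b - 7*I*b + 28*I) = (I*b^3 + b^2*(1 - 2*I) - b*(2 + 3*I) - 3)/(b^2 - b*(4 + 7*I) + 28*I)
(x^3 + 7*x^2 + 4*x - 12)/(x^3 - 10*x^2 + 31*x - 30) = (x^3 + 7*x^2 + 4*x - 12)/(x^3 - 10*x^2 + 31*x - 30)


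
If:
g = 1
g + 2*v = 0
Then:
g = 1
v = -1/2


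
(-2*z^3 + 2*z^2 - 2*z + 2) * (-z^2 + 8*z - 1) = 2*z^5 - 18*z^4 + 20*z^3 - 20*z^2 + 18*z - 2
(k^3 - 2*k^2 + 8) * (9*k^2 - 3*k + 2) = 9*k^5 - 21*k^4 + 8*k^3 + 68*k^2 - 24*k + 16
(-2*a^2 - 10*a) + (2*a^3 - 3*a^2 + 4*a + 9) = 2*a^3 - 5*a^2 - 6*a + 9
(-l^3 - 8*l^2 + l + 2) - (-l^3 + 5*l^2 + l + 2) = -13*l^2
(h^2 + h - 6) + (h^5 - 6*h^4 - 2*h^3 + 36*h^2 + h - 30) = h^5 - 6*h^4 - 2*h^3 + 37*h^2 + 2*h - 36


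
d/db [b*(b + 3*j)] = 2*b + 3*j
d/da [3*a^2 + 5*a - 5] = 6*a + 5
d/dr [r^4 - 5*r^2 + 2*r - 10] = 4*r^3 - 10*r + 2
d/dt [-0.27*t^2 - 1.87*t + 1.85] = -0.54*t - 1.87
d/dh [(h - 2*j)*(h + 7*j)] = 2*h + 5*j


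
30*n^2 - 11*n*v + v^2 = (-6*n + v)*(-5*n + v)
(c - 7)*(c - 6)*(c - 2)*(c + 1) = c^4 - 14*c^3 + 53*c^2 - 16*c - 84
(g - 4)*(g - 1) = g^2 - 5*g + 4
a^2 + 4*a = a*(a + 4)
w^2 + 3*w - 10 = (w - 2)*(w + 5)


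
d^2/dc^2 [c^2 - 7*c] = 2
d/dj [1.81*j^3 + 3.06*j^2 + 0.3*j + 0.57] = 5.43*j^2 + 6.12*j + 0.3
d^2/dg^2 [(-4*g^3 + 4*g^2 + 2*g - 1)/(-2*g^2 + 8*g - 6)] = (34*g^3 - 105*g^2 + 114*g - 47)/(g^6 - 12*g^5 + 57*g^4 - 136*g^3 + 171*g^2 - 108*g + 27)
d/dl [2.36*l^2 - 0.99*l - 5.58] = 4.72*l - 0.99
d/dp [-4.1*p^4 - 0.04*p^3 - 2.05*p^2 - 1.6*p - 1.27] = -16.4*p^3 - 0.12*p^2 - 4.1*p - 1.6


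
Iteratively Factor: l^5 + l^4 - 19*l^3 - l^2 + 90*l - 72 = (l + 3)*(l^4 - 2*l^3 - 13*l^2 + 38*l - 24) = (l - 3)*(l + 3)*(l^3 + l^2 - 10*l + 8) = (l - 3)*(l - 2)*(l + 3)*(l^2 + 3*l - 4) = (l - 3)*(l - 2)*(l - 1)*(l + 3)*(l + 4)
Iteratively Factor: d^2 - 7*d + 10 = (d - 2)*(d - 5)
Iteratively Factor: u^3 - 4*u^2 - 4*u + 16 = (u - 4)*(u^2 - 4) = (u - 4)*(u - 2)*(u + 2)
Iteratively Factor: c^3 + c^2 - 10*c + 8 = (c - 2)*(c^2 + 3*c - 4) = (c - 2)*(c - 1)*(c + 4)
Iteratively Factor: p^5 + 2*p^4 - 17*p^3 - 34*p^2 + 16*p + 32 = (p + 2)*(p^4 - 17*p^2 + 16) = (p - 1)*(p + 2)*(p^3 + p^2 - 16*p - 16) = (p - 4)*(p - 1)*(p + 2)*(p^2 + 5*p + 4) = (p - 4)*(p - 1)*(p + 2)*(p + 4)*(p + 1)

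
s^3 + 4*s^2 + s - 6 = (s - 1)*(s + 2)*(s + 3)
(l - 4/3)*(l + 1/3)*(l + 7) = l^3 + 6*l^2 - 67*l/9 - 28/9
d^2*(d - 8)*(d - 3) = d^4 - 11*d^3 + 24*d^2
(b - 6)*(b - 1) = b^2 - 7*b + 6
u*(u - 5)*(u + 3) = u^3 - 2*u^2 - 15*u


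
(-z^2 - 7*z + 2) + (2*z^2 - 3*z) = z^2 - 10*z + 2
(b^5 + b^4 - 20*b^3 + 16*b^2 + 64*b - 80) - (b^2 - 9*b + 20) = b^5 + b^4 - 20*b^3 + 15*b^2 + 73*b - 100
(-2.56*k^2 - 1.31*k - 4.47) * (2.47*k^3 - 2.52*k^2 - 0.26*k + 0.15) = -6.3232*k^5 + 3.2155*k^4 - 7.0741*k^3 + 11.221*k^2 + 0.9657*k - 0.6705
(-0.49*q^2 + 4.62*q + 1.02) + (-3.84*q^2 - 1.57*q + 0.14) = -4.33*q^2 + 3.05*q + 1.16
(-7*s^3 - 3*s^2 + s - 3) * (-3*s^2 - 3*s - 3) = 21*s^5 + 30*s^4 + 27*s^3 + 15*s^2 + 6*s + 9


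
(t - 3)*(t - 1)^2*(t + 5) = t^4 - 18*t^2 + 32*t - 15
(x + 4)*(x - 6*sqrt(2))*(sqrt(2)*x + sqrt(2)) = sqrt(2)*x^3 - 12*x^2 + 5*sqrt(2)*x^2 - 60*x + 4*sqrt(2)*x - 48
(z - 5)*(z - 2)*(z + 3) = z^3 - 4*z^2 - 11*z + 30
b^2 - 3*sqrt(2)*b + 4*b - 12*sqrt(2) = (b + 4)*(b - 3*sqrt(2))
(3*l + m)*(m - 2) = 3*l*m - 6*l + m^2 - 2*m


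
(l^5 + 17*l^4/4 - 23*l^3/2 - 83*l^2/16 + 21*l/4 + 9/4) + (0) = l^5 + 17*l^4/4 - 23*l^3/2 - 83*l^2/16 + 21*l/4 + 9/4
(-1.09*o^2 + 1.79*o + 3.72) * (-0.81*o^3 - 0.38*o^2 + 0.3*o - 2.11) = 0.8829*o^5 - 1.0357*o^4 - 4.0204*o^3 + 1.4233*o^2 - 2.6609*o - 7.8492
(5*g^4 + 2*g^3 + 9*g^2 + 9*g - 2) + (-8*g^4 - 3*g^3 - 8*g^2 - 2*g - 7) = -3*g^4 - g^3 + g^2 + 7*g - 9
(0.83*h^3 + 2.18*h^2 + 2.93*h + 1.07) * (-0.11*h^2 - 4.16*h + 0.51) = -0.0913*h^5 - 3.6926*h^4 - 8.9678*h^3 - 11.1947*h^2 - 2.9569*h + 0.5457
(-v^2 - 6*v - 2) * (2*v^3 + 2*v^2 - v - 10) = -2*v^5 - 14*v^4 - 15*v^3 + 12*v^2 + 62*v + 20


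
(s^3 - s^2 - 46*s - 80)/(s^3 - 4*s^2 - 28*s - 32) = (s + 5)/(s + 2)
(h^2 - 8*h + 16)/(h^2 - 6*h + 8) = (h - 4)/(h - 2)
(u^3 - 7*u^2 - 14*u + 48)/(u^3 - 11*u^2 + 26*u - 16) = (u + 3)/(u - 1)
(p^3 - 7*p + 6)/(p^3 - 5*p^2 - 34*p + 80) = (p^2 + 2*p - 3)/(p^2 - 3*p - 40)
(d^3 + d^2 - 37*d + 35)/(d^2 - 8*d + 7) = (d^2 + 2*d - 35)/(d - 7)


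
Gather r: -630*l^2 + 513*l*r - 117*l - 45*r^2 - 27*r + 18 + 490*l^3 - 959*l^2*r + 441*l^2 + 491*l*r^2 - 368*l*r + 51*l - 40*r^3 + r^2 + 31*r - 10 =490*l^3 - 189*l^2 - 66*l - 40*r^3 + r^2*(491*l - 44) + r*(-959*l^2 + 145*l + 4) + 8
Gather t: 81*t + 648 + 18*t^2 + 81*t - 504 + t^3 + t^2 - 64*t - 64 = t^3 + 19*t^2 + 98*t + 80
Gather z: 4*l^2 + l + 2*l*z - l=4*l^2 + 2*l*z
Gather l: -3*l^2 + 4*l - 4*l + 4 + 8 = 12 - 3*l^2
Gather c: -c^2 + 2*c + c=-c^2 + 3*c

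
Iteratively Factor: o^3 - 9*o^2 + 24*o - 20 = (o - 2)*(o^2 - 7*o + 10) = (o - 2)^2*(o - 5)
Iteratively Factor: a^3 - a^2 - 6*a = (a + 2)*(a^2 - 3*a) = (a - 3)*(a + 2)*(a)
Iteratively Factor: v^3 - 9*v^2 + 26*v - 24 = (v - 2)*(v^2 - 7*v + 12) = (v - 3)*(v - 2)*(v - 4)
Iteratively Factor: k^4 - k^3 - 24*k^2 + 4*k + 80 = (k - 5)*(k^3 + 4*k^2 - 4*k - 16) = (k - 5)*(k + 2)*(k^2 + 2*k - 8) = (k - 5)*(k + 2)*(k + 4)*(k - 2)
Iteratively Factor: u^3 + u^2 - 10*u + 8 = (u - 2)*(u^2 + 3*u - 4) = (u - 2)*(u + 4)*(u - 1)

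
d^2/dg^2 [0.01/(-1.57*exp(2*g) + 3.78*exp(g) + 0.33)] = ((0.0628*exp(g) - 0.0378)*(-1.57*exp(2*g) + 3.78*exp(g) + 0.33) + 0.01*(3.14*exp(g) - 3.78)*(6.28*exp(g) - 7.56)*exp(g))*exp(g)/(-1.57*exp(2*g) + 3.78*exp(g) + 0.33)^3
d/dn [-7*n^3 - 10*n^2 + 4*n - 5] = -21*n^2 - 20*n + 4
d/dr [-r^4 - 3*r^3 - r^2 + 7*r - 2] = -4*r^3 - 9*r^2 - 2*r + 7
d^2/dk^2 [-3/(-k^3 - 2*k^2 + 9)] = 6*(k^2*(3*k + 4)^2 - (3*k + 2)*(k^3 + 2*k^2 - 9))/(k^3 + 2*k^2 - 9)^3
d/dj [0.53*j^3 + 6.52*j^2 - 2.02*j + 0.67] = 1.59*j^2 + 13.04*j - 2.02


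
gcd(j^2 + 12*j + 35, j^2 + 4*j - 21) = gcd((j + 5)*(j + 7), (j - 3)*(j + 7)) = j + 7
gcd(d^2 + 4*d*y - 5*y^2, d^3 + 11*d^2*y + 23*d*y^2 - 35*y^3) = -d^2 - 4*d*y + 5*y^2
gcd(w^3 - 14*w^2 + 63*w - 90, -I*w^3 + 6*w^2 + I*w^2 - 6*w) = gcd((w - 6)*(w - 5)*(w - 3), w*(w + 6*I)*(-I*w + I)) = 1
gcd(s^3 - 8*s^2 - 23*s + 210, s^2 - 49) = s - 7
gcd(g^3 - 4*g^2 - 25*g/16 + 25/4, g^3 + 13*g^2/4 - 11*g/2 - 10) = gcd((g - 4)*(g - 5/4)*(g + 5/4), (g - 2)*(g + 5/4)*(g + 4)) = g + 5/4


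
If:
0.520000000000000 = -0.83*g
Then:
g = -0.63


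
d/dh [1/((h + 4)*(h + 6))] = 2*(-h - 5)/(h^4 + 20*h^3 + 148*h^2 + 480*h + 576)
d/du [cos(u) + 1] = -sin(u)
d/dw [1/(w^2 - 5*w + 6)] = (5 - 2*w)/(w^2 - 5*w + 6)^2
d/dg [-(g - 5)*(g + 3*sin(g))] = -g - (g - 5)*(3*cos(g) + 1) - 3*sin(g)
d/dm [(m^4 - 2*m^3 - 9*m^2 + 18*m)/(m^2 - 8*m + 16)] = 2*(m^4 - 9*m^3 + 12*m^2 + 27*m - 36)/(m^3 - 12*m^2 + 48*m - 64)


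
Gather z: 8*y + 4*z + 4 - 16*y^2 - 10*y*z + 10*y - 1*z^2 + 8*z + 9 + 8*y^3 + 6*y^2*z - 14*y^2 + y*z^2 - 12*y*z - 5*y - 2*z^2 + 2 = 8*y^3 - 30*y^2 + 13*y + z^2*(y - 3) + z*(6*y^2 - 22*y + 12) + 15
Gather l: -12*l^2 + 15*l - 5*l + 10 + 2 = -12*l^2 + 10*l + 12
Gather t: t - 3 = t - 3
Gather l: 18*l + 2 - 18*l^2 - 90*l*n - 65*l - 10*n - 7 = -18*l^2 + l*(-90*n - 47) - 10*n - 5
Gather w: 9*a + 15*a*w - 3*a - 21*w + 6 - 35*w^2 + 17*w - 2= 6*a - 35*w^2 + w*(15*a - 4) + 4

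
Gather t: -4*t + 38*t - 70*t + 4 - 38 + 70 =36 - 36*t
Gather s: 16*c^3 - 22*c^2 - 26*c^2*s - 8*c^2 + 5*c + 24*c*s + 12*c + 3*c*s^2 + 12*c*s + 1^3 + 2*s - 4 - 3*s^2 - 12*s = 16*c^3 - 30*c^2 + 17*c + s^2*(3*c - 3) + s*(-26*c^2 + 36*c - 10) - 3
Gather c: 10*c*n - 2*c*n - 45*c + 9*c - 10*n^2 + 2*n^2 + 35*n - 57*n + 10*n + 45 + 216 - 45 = c*(8*n - 36) - 8*n^2 - 12*n + 216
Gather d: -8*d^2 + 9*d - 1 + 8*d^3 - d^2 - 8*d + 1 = 8*d^3 - 9*d^2 + d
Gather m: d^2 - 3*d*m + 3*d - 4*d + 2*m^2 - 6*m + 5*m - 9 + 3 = d^2 - d + 2*m^2 + m*(-3*d - 1) - 6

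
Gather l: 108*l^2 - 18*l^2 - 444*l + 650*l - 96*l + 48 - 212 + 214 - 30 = 90*l^2 + 110*l + 20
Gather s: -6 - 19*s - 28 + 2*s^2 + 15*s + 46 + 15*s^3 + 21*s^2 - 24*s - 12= 15*s^3 + 23*s^2 - 28*s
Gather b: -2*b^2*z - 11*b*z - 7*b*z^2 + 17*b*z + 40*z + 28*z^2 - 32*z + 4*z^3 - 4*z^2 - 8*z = -2*b^2*z + b*(-7*z^2 + 6*z) + 4*z^3 + 24*z^2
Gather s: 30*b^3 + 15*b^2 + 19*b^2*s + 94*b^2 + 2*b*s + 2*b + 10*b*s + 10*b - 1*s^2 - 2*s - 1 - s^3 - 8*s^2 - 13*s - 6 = 30*b^3 + 109*b^2 + 12*b - s^3 - 9*s^2 + s*(19*b^2 + 12*b - 15) - 7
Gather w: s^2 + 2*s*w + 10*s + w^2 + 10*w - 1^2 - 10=s^2 + 10*s + w^2 + w*(2*s + 10) - 11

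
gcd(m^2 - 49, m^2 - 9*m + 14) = m - 7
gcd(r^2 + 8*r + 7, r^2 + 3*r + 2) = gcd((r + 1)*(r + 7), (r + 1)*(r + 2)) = r + 1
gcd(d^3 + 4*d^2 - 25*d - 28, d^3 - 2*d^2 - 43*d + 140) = d^2 + 3*d - 28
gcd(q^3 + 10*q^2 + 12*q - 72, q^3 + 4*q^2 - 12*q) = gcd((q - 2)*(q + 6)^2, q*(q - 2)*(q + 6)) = q^2 + 4*q - 12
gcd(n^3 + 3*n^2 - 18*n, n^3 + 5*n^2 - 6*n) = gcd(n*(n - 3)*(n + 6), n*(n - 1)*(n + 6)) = n^2 + 6*n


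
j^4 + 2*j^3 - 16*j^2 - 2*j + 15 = (j - 3)*(j - 1)*(j + 1)*(j + 5)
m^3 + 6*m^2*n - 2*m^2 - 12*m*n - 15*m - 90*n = (m - 5)*(m + 3)*(m + 6*n)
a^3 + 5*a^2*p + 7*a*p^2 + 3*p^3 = (a + p)^2*(a + 3*p)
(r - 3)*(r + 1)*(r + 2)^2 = r^4 + 2*r^3 - 7*r^2 - 20*r - 12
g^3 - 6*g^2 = g^2*(g - 6)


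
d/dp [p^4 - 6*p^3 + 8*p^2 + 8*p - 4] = 4*p^3 - 18*p^2 + 16*p + 8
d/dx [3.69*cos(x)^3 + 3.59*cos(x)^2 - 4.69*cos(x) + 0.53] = (-11.07*cos(x)^2 - 7.18*cos(x) + 4.69)*sin(x)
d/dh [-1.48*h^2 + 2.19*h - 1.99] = 2.19 - 2.96*h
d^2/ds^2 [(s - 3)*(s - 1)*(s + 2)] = 6*s - 4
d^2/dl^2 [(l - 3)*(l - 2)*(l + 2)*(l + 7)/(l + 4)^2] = 2*(l^4 + 16*l^3 + 96*l^2 + 376*l - 20)/(l^4 + 16*l^3 + 96*l^2 + 256*l + 256)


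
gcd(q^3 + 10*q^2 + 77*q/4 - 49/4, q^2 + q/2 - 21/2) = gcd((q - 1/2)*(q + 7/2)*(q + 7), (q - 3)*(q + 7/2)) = q + 7/2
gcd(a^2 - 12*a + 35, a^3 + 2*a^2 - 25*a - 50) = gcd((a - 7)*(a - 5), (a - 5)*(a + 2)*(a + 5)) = a - 5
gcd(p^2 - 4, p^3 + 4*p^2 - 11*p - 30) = p + 2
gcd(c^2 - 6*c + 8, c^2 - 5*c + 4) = c - 4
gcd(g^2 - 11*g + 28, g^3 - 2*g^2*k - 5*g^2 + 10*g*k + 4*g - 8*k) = g - 4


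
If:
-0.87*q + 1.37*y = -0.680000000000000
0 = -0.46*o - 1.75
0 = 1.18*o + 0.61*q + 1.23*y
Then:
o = -3.80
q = 3.67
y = 1.83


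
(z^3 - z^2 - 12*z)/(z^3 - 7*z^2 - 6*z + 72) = z/(z - 6)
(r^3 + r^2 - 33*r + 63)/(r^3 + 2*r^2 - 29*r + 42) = (r - 3)/(r - 2)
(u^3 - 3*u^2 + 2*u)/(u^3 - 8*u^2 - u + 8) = u*(u - 2)/(u^2 - 7*u - 8)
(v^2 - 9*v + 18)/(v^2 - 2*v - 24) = (v - 3)/(v + 4)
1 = 1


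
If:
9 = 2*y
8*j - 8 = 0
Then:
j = 1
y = 9/2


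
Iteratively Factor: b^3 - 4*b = (b - 2)*(b^2 + 2*b) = b*(b - 2)*(b + 2)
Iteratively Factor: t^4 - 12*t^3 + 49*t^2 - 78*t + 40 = (t - 1)*(t^3 - 11*t^2 + 38*t - 40) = (t - 5)*(t - 1)*(t^2 - 6*t + 8) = (t - 5)*(t - 4)*(t - 1)*(t - 2)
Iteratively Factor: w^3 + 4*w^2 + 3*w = (w)*(w^2 + 4*w + 3) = w*(w + 1)*(w + 3)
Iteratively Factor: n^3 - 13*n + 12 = (n - 3)*(n^2 + 3*n - 4) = (n - 3)*(n + 4)*(n - 1)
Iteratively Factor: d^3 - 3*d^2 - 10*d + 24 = (d - 4)*(d^2 + d - 6) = (d - 4)*(d + 3)*(d - 2)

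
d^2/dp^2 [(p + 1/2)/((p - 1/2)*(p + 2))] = 2*(8*p^3 + 12*p^2 + 42*p + 25)/(8*p^6 + 36*p^5 + 30*p^4 - 45*p^3 - 30*p^2 + 36*p - 8)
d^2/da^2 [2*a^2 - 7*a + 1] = 4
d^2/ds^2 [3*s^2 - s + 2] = 6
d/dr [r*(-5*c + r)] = -5*c + 2*r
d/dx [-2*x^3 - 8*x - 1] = -6*x^2 - 8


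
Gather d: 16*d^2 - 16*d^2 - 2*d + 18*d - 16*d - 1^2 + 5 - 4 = 0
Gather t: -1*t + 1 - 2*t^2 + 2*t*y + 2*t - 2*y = -2*t^2 + t*(2*y + 1) - 2*y + 1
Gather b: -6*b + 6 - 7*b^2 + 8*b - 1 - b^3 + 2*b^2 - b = -b^3 - 5*b^2 + b + 5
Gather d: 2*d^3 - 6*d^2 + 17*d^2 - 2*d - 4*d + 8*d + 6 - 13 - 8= 2*d^3 + 11*d^2 + 2*d - 15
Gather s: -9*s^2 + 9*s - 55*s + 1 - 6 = -9*s^2 - 46*s - 5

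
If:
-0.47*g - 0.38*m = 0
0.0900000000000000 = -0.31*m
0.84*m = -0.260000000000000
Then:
No Solution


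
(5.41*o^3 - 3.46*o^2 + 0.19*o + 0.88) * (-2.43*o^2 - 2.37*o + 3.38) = -13.1463*o^5 - 4.4139*o^4 + 26.0243*o^3 - 14.2835*o^2 - 1.4434*o + 2.9744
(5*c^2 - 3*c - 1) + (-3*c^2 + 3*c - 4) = 2*c^2 - 5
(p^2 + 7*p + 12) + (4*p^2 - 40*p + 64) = 5*p^2 - 33*p + 76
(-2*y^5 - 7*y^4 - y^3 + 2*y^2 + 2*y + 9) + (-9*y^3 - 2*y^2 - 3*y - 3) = -2*y^5 - 7*y^4 - 10*y^3 - y + 6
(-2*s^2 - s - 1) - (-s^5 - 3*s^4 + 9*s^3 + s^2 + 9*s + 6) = s^5 + 3*s^4 - 9*s^3 - 3*s^2 - 10*s - 7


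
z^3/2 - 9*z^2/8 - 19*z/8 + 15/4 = (z/2 + 1)*(z - 3)*(z - 5/4)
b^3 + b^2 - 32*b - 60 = (b - 6)*(b + 2)*(b + 5)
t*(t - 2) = t^2 - 2*t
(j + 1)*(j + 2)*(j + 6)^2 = j^4 + 15*j^3 + 74*j^2 + 132*j + 72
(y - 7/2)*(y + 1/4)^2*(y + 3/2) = y^4 - 3*y^3/2 - 99*y^2/16 - 11*y/4 - 21/64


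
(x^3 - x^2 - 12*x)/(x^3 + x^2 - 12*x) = (x^2 - x - 12)/(x^2 + x - 12)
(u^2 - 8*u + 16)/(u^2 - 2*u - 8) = (u - 4)/(u + 2)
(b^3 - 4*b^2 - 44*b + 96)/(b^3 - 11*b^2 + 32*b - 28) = (b^2 - 2*b - 48)/(b^2 - 9*b + 14)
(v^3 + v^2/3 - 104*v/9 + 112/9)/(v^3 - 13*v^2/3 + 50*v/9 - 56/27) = 3*(v + 4)/(3*v - 2)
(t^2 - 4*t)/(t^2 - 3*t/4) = 4*(t - 4)/(4*t - 3)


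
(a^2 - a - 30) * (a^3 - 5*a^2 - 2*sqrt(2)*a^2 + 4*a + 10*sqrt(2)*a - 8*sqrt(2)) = a^5 - 6*a^4 - 2*sqrt(2)*a^4 - 21*a^3 + 12*sqrt(2)*a^3 + 42*sqrt(2)*a^2 + 146*a^2 - 292*sqrt(2)*a - 120*a + 240*sqrt(2)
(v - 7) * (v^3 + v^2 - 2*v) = v^4 - 6*v^3 - 9*v^2 + 14*v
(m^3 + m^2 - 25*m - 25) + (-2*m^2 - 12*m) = m^3 - m^2 - 37*m - 25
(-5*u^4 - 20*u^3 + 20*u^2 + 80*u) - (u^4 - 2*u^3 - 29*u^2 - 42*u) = -6*u^4 - 18*u^3 + 49*u^2 + 122*u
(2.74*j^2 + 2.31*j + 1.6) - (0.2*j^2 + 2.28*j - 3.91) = 2.54*j^2 + 0.0300000000000002*j + 5.51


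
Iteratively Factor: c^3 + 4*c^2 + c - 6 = (c + 2)*(c^2 + 2*c - 3) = (c + 2)*(c + 3)*(c - 1)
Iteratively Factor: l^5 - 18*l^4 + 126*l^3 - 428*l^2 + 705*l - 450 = (l - 3)*(l^4 - 15*l^3 + 81*l^2 - 185*l + 150) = (l - 5)*(l - 3)*(l^3 - 10*l^2 + 31*l - 30) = (l - 5)*(l - 3)*(l - 2)*(l^2 - 8*l + 15) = (l - 5)^2*(l - 3)*(l - 2)*(l - 3)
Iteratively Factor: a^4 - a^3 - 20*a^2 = (a - 5)*(a^3 + 4*a^2) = a*(a - 5)*(a^2 + 4*a) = a^2*(a - 5)*(a + 4)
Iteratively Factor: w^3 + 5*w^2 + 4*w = (w + 4)*(w^2 + w) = (w + 1)*(w + 4)*(w)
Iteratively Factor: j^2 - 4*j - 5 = (j + 1)*(j - 5)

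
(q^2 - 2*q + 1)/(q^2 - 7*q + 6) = (q - 1)/(q - 6)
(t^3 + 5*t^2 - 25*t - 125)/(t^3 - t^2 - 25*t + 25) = (t + 5)/(t - 1)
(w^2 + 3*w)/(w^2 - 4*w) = (w + 3)/(w - 4)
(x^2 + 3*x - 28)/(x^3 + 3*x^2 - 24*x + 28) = (x - 4)/(x^2 - 4*x + 4)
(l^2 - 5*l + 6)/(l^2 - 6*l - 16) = (-l^2 + 5*l - 6)/(-l^2 + 6*l + 16)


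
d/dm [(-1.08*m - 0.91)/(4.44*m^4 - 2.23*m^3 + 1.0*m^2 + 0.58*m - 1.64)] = (14.3856*m^4 + 11.3448*m^3 - 5.0079*m^2 + 1.82*m + 2.299)/(19.7136*m^8 - 19.8024*m^7 + 13.8529*m^6 + 0.6904*m^5 - 16.15*m^4 + 8.4744*m^3 - 2.9436*m^2 - 1.9024*m + 2.6896)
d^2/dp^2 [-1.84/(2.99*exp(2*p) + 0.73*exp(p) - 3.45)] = (-1.84*(5.98*exp(p) + 0.73)*(11.96*exp(p) + 1.46)*exp(p) + (22.0064*exp(p) + 1.3432)*(2.99*exp(2*p) + 0.73*exp(p) - 3.45))*exp(p)/(2.99*exp(2*p) + 0.73*exp(p) - 3.45)^3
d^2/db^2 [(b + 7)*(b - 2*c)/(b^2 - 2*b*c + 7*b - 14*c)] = 0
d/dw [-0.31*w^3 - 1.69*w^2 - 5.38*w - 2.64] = -0.93*w^2 - 3.38*w - 5.38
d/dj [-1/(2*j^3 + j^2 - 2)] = 2*j*(3*j + 1)/(2*j^3 + j^2 - 2)^2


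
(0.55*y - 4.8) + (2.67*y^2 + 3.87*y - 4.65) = 2.67*y^2 + 4.42*y - 9.45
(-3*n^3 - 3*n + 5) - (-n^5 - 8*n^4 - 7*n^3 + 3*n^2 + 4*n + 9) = n^5 + 8*n^4 + 4*n^3 - 3*n^2 - 7*n - 4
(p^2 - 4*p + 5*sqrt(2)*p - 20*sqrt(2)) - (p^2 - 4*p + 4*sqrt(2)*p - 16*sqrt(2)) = sqrt(2)*p - 4*sqrt(2)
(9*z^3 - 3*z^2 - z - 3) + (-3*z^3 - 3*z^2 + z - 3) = 6*z^3 - 6*z^2 - 6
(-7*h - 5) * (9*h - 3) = -63*h^2 - 24*h + 15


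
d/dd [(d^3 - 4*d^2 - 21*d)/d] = 2*d - 4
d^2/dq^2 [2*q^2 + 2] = 4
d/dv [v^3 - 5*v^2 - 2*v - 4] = 3*v^2 - 10*v - 2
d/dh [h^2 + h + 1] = 2*h + 1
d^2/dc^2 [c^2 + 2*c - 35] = 2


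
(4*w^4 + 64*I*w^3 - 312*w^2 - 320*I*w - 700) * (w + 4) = 4*w^5 + 16*w^4 + 64*I*w^4 - 312*w^3 + 256*I*w^3 - 1248*w^2 - 320*I*w^2 - 700*w - 1280*I*w - 2800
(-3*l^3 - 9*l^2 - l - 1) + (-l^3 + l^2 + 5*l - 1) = -4*l^3 - 8*l^2 + 4*l - 2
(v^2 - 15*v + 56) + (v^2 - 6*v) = 2*v^2 - 21*v + 56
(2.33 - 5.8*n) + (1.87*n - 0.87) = 1.46 - 3.93*n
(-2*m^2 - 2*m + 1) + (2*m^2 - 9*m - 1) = -11*m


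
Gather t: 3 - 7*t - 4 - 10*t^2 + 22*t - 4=-10*t^2 + 15*t - 5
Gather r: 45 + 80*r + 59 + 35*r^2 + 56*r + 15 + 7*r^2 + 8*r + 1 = 42*r^2 + 144*r + 120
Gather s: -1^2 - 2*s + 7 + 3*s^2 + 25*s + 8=3*s^2 + 23*s + 14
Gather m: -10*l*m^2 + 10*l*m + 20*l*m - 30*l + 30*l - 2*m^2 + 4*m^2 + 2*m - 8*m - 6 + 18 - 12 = m^2*(2 - 10*l) + m*(30*l - 6)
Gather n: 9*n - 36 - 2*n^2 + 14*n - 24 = -2*n^2 + 23*n - 60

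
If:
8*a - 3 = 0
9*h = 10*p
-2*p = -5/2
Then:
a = 3/8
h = 25/18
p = 5/4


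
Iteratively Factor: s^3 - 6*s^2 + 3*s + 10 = (s - 5)*(s^2 - s - 2) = (s - 5)*(s - 2)*(s + 1)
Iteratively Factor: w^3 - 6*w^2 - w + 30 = (w - 5)*(w^2 - w - 6) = (w - 5)*(w - 3)*(w + 2)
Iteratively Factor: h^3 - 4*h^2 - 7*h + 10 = (h + 2)*(h^2 - 6*h + 5) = (h - 1)*(h + 2)*(h - 5)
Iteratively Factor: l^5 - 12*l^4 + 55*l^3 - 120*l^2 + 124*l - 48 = (l - 2)*(l^4 - 10*l^3 + 35*l^2 - 50*l + 24) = (l - 2)^2*(l^3 - 8*l^2 + 19*l - 12) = (l - 4)*(l - 2)^2*(l^2 - 4*l + 3) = (l - 4)*(l - 3)*(l - 2)^2*(l - 1)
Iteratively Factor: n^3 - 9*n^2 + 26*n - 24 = (n - 3)*(n^2 - 6*n + 8) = (n - 4)*(n - 3)*(n - 2)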